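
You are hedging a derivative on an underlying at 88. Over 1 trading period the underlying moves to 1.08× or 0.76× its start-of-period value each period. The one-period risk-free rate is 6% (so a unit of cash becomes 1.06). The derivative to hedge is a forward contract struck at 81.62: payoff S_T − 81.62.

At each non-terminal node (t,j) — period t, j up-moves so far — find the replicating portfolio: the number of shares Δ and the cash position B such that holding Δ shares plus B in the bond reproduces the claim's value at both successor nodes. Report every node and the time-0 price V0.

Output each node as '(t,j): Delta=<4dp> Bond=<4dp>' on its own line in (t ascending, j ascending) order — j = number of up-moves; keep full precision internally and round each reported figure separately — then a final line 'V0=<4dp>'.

(0,0): Delta=1.0000 Bond=-77.0000
V0=11.0000

Since d<R<u, set p* = (R−d)/(u−d) = 0.9375; price each node as the discounted p*-expectation of its children.
Terminal payoffs: V(1,0)=-14.7400, V(1,1)=13.4200
(0,0): S=88.0000. Δ = (V_up−V_dn)/(S_up−S_dn) = (13.4200−-14.7400)/(95.0400−66.8800) = 1.0000. V = [p*·13.4200 + (1−p*)·-14.7400]/1.06 = 11.0000. B = V − Δ·S = -77.0000.
The time-0 hedge costs 11.0000, which is the no-arbitrage price.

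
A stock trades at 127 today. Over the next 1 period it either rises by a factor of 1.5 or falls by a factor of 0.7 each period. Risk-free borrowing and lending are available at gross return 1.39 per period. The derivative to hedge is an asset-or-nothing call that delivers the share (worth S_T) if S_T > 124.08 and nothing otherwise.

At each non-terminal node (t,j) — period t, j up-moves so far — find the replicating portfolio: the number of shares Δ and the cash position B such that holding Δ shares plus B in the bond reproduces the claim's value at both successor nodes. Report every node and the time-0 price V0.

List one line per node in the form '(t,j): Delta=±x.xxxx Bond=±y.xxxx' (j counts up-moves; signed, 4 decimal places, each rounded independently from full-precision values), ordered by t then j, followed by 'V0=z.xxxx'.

Risk-neutral probability p* = (R−d)/(u−d) = (1.39−0.7)/(1.5−0.7) = 0.8625.
Terminal values V(1,·): V(1,0)=0.0000, V(1,1)=190.5000
  t=0,j=0: stock 127.0000 → up 190.5000 (V=190.5000), down 88.9000 (V=0.0000). Price 118.2059; hedge Δ=1.8750, bond B=-119.9191.
Check: Δ(0,0)·S0 + B(0,0) = 118.2059 = V0.

(0,0): Delta=1.8750 Bond=-119.9191
V0=118.2059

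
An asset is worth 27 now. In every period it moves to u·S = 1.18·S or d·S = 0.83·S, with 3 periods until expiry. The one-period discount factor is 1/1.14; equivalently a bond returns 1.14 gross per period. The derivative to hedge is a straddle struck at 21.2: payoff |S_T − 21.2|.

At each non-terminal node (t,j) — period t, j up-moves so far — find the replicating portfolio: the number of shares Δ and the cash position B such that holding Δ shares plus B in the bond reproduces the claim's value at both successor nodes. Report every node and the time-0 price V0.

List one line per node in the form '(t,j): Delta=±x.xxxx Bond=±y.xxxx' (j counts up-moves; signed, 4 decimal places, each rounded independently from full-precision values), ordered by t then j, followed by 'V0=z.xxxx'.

Risk-neutral probability p* = (R−d)/(u−d) = (1.14−0.83)/(1.18−0.83) = 0.8857.
Payoff layer (t=3): V(3,0)=5.7618, V(3,1)=0.7484, V(3,2)=10.0037, V(3,3)=23.1619
  t=2,j=0: stock 18.6003 → up 21.9484 (V=0.7484), down 15.4382 (V=5.7618). Price 1.1590; hedge Δ=-0.7701, bond B=15.4830.
  t=2,j=1: stock 26.4438 → up 31.2037 (V=10.0037), down 21.9484 (V=0.7484). Price 7.8473; hedge Δ=1.0000, bond B=-18.5965.
  t=2,j=2: stock 37.5948 → up 44.3619 (V=23.1619), down 31.2037 (V=10.0037). Price 18.9983; hedge Δ=1.0000, bond B=-18.5965.
  t=1,j=0: stock 22.4100 → up 26.4438 (V=7.8473), down 18.6003 (V=1.1590). Price 6.2131; hedge Δ=0.8527, bond B=-12.8962.
  t=1,j=1: stock 31.8600 → up 37.5948 (V=18.9983), down 26.4438 (V=7.8473). Price 15.5473; hedge Δ=1.0000, bond B=-16.3127.
  t=0,j=0: stock 27.0000 → up 31.8600 (V=15.5473), down 22.4100 (V=6.2131). Price 12.7022; hedge Δ=0.9877, bond B=-13.9669.
Check: Δ(0,0)·S0 + B(0,0) = 12.7022 = V0.

(0,0): Delta=0.9877 Bond=-13.9669
(1,0): Delta=0.8527 Bond=-12.8962
(1,1): Delta=1.0000 Bond=-16.3127
(2,0): Delta=-0.7701 Bond=15.4830
(2,1): Delta=1.0000 Bond=-18.5965
(2,2): Delta=1.0000 Bond=-18.5965
V0=12.7022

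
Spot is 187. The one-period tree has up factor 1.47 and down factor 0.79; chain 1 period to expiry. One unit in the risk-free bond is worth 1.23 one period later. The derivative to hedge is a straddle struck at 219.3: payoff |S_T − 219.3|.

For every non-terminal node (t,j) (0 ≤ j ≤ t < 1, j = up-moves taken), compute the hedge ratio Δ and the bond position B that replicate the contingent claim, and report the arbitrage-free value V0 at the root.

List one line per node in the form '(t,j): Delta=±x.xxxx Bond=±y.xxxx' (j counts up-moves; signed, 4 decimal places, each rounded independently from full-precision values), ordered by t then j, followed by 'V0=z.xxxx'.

(0,0): Delta=-0.1257 Bond=73.2805
V0=49.7805

The replicating-portfolio and risk-neutral prices coincide; use p* = (1.23−0.79)/(1.47−0.79) = 0.6471 for the latter.
At expiry t=1: V(1,0)=71.5700, V(1,1)=55.5900
Node (0,0) S=187.0000: V=(p*·55.5900+(1−p*)·71.5700)/1.23=49.7805; Δ=(55.5900−71.5700)/(274.8900−147.7300)=-0.1257; B=V−Δ·S=73.2805
The time-0 hedge costs 49.7805, which is the no-arbitrage price.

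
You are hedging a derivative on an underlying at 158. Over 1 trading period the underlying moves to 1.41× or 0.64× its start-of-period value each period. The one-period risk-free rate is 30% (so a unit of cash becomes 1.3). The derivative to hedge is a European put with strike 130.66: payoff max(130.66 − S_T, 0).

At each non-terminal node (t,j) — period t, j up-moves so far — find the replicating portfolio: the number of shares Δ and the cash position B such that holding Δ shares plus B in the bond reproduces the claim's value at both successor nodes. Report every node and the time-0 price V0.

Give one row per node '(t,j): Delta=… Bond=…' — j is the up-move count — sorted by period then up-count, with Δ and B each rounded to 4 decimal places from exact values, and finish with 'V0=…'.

(0,0): Delta=-0.2428 Bond=41.6098
V0=3.2462

Risk-neutral probability p* = (R−d)/(u−d) = (1.3−0.64)/(1.41−0.64) = 0.8571.
Terminal payoffs: V(1,0)=29.5400, V(1,1)=0.0000
Node (0,0) S=158.0000: V=(p*·0.0000+(1−p*)·29.5400)/1.3=3.2462; Δ=(0.0000−29.5400)/(222.7800−101.1200)=-0.2428; B=V−Δ·S=41.6098
Root portfolio cost Δ·158+B reproduces V0=3.2462.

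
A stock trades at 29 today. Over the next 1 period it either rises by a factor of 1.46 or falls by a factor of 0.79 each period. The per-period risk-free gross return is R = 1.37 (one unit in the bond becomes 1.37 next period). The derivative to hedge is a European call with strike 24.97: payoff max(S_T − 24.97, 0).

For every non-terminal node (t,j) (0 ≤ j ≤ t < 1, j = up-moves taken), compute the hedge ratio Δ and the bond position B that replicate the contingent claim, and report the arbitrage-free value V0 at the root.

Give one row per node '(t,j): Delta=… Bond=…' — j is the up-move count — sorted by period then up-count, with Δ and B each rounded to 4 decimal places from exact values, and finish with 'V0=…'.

(0,0): Delta=0.8940 Bond=-14.9497
V0=10.9757

No-arbitrage ⇒ martingale measure with p* = (R−d)/(u−d) = 0.8657.
At expiry t=1: V(1,0)=0.0000, V(1,1)=17.3700
(0,0): S=29.0000. Δ = (V_up−V_dn)/(S_up−S_dn) = (17.3700−0.0000)/(42.3400−22.9100) = 0.8940. V = [p*·17.3700 + (1−p*)·0.0000]/1.37 = 10.9757. B = V − Δ·S = -14.9497.
Each (Δ,B) replicates both successor values, so the strategy is self-financing and V0 is arbitrage-free.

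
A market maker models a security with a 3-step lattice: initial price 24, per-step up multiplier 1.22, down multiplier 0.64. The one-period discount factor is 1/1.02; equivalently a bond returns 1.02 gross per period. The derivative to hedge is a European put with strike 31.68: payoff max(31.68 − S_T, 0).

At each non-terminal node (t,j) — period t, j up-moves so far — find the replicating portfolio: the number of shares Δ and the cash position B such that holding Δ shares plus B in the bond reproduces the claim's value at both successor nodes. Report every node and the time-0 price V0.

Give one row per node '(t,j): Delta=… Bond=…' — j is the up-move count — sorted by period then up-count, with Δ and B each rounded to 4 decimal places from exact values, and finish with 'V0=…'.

(0,0): Delta=-0.6473 Bond=24.5412
(1,0): Delta=-1.0000 Bond=30.4498
(1,1): Delta=-0.5499 Bond=22.1806
(2,0): Delta=-1.0000 Bond=31.0588
(2,1): Delta=-1.0000 Bond=31.0588
(2,2): Delta=-0.4256 Bond=18.1849
V0=9.0065

Since d<R<u, set p* = (R−d)/(u−d) = 0.6552; price each node as the discounted p*-expectation of its children.
Payoff layer (t=3): V(3,0)=25.3885, V(3,1)=19.6869, V(3,2)=8.8182, V(3,3)=0.0000
(2,0): S=9.8304. Δ = (V_up−V_dn)/(S_up−S_dn) = (19.6869−25.3885)/(11.9931−6.2915) = -1.0000. V = [p*·19.6869 + (1−p*)·25.3885]/1.02 = 21.2284. B = V − Δ·S = 31.0588.
(2,1): S=18.7392. Δ = (V_up−V_dn)/(S_up−S_dn) = (8.8182−19.6869)/(22.8618−11.9931) = -1.0000. V = [p*·8.8182 + (1−p*)·19.6869]/1.02 = 12.3196. B = V − Δ·S = 31.0588.
(2,2): S=35.7216. Δ = (V_up−V_dn)/(S_up−S_dn) = (0.0000−8.8182)/(43.5804−22.8618) = -0.4256. V = [p*·0.0000 + (1−p*)·8.8182]/1.02 = 2.9811. B = V − Δ·S = 18.1849.
(1,0): S=15.3600. Δ = (V_up−V_dn)/(S_up−S_dn) = (12.3196−21.2284)/(18.7392−9.8304) = -1.0000. V = [p*·12.3196 + (1−p*)·21.2284]/1.02 = 15.0898. B = V − Δ·S = 30.4498.
(1,1): S=29.2800. Δ = (V_up−V_dn)/(S_up−S_dn) = (2.9811−12.3196)/(35.7216−18.7392) = -0.5499. V = [p*·2.9811 + (1−p*)·12.3196]/1.02 = 6.0797. B = V − Δ·S = 22.1806.
(0,0): S=24.0000. Δ = (V_up−V_dn)/(S_up−S_dn) = (6.0797−15.0898)/(29.2800−15.3600) = -0.6473. V = [p*·6.0797 + (1−p*)·15.0898]/1.02 = 9.0065. B = V − Δ·S = 24.5412.
The time-0 hedge costs 9.0065, which is the no-arbitrage price.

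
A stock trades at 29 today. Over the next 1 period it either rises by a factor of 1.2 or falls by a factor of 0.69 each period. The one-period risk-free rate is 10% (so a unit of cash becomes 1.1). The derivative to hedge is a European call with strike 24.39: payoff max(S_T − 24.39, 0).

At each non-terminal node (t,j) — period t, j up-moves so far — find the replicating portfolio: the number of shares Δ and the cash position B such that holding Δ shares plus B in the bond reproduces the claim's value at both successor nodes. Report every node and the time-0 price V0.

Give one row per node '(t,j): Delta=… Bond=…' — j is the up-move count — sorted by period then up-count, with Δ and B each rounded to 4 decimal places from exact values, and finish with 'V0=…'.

(0,0): Delta=0.7039 Bond=-12.8037
V0=7.6080

Risk-neutral probability p* = (R−d)/(u−d) = (1.1−0.69)/(1.2−0.69) = 0.8039.
Terminal payoffs: V(1,0)=0.0000, V(1,1)=10.4100
(0,0): S=29.0000. Δ = (V_up−V_dn)/(S_up−S_dn) = (10.4100−0.0000)/(34.8000−20.0100) = 0.7039. V = [p*·10.4100 + (1−p*)·0.0000]/1.1 = 7.6080. B = V − Δ·S = -12.8037.
Check: Δ(0,0)·S0 + B(0,0) = 7.6080 = V0.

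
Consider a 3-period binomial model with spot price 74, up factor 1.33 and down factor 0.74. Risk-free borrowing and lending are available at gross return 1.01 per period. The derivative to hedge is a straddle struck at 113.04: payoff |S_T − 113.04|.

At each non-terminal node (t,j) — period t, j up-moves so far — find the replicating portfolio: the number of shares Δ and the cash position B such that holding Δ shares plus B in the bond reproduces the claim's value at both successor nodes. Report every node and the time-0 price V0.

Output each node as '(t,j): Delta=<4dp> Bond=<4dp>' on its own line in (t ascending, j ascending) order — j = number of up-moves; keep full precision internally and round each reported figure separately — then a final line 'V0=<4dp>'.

(0,0): Delta=-0.4258 Bond=78.5846
(1,0): Delta=-1.0000 Bond=110.8127
(1,1): Delta=-0.0472 Bond=42.1057
(2,0): Delta=-1.0000 Bond=111.9208
(2,1): Delta=-1.0000 Bond=111.9208
(2,2): Delta=0.5811 Bond=-39.7181
V0=47.0741

No-arbitrage ⇒ martingale measure with p* = (R−d)/(u−d) = 0.4576.
Terminal values V(3,·): V(3,0)=83.0534, V(3,1)=59.1452, V(3,2)=16.1750, V(3,3)=61.0551
(2,0): S=40.5224. Δ = (V_up−V_dn)/(S_up−S_dn) = (59.1452−83.0534)/(53.8948−29.9866) = -1.0000. V = [p*·59.1452 + (1−p*)·83.0534]/1.01 = 71.3984. B = V − Δ·S = 111.9208.
(2,1): S=72.8308. Δ = (V_up−V_dn)/(S_up−S_dn) = (16.1750−59.1452)/(96.8650−53.8948) = -1.0000. V = [p*·16.1750 + (1−p*)·59.1452]/1.01 = 39.0900. B = V − Δ·S = 111.9208.
(2,2): S=130.8986. Δ = (V_up−V_dn)/(S_up−S_dn) = (61.0551−16.1750)/(174.0951−96.8650) = 0.5811. V = [p*·61.0551 + (1−p*)·16.1750]/1.01 = 36.3499. B = V − Δ·S = -39.7181.
(1,0): S=54.7600. Δ = (V_up−V_dn)/(S_up−S_dn) = (39.0900−71.3984)/(72.8308−40.5224) = -1.0000. V = [p*·39.0900 + (1−p*)·71.3984]/1.01 = 56.0527. B = V − Δ·S = 110.8127.
(1,1): S=98.4200. Δ = (V_up−V_dn)/(S_up−S_dn) = (36.3499−39.0900)/(130.8986−72.8308) = -0.0472. V = [p*·36.3499 + (1−p*)·39.0900]/1.01 = 37.4614. B = V − Δ·S = 42.1057.
(0,0): S=74.0000. Δ = (V_up−V_dn)/(S_up−S_dn) = (37.4614−56.0527)/(98.4200−54.7600) = -0.4258. V = [p*·37.4614 + (1−p*)·56.0527]/1.01 = 47.0741. B = V − Δ·S = 78.5846.
Root portfolio cost Δ·74+B reproduces V0=47.0741.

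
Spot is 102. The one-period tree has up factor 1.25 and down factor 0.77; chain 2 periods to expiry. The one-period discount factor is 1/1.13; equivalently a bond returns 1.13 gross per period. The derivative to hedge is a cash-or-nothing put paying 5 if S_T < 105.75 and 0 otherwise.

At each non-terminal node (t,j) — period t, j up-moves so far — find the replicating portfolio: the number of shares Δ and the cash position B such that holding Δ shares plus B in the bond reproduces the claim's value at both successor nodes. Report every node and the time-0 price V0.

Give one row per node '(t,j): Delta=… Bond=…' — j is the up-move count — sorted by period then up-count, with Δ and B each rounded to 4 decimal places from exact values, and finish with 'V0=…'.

(0,0): Delta=-0.0678 Bond=8.6269
(1,0): Delta=0.0000 Bond=4.4248
(1,1): Delta=-0.0817 Bond=11.5229
V0=1.7131

No-arbitrage ⇒ martingale measure with p* = (R−d)/(u−d) = 0.7500.
At expiry t=2: V(2,0)=5.0000, V(2,1)=5.0000, V(2,2)=0.0000
Node (1,0) S=78.5400: V=(p*·5.0000+(1−p*)·5.0000)/1.13=4.4248; Δ=(5.0000−5.0000)/(98.1750−60.4758)=0.0000; B=V−Δ·S=4.4248
Node (1,1) S=127.5000: V=(p*·0.0000+(1−p*)·5.0000)/1.13=1.1062; Δ=(0.0000−5.0000)/(159.3750−98.1750)=-0.0817; B=V−Δ·S=11.5229
Node (0,0) S=102.0000: V=(p*·1.1062+(1−p*)·4.4248)/1.13=1.7131; Δ=(1.1062−4.4248)/(127.5000−78.5400)=-0.0678; B=V−Δ·S=8.6269
Check: Δ(0,0)·S0 + B(0,0) = 1.7131 = V0.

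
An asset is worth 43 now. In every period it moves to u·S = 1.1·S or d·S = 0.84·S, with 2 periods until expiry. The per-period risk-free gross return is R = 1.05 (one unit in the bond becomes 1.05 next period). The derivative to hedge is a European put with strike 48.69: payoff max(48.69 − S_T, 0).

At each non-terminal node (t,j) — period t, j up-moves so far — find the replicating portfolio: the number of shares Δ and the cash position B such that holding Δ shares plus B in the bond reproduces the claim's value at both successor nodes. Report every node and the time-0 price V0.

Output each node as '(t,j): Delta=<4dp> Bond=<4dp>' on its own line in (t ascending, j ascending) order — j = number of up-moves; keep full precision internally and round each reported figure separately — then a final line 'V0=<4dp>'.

(0,0): Delta=-0.7702 Bond=36.2579
(1,0): Delta=-1.0000 Bond=46.3714
(1,1): Delta=-0.7284 Bond=36.0945
V0=3.1396

The replicating-portfolio and risk-neutral prices coincide; use p* = (1.05−0.84)/(1.1−0.84) = 0.8077 for the latter.
At expiry t=2: V(2,0)=18.3492, V(2,1)=8.9580, V(2,2)=0.0000
Node (1,0) S=36.1200: V=(p*·8.9580+(1−p*)·18.3492)/1.05=10.2514; Δ=(8.9580−18.3492)/(39.7320−30.3408)=-1.0000; B=V−Δ·S=46.3714
Node (1,1) S=47.3000: V=(p*·0.0000+(1−p*)·8.9580)/1.05=1.6407; Δ=(0.0000−8.9580)/(52.0300−39.7320)=-0.7284; B=V−Δ·S=36.0945
Node (0,0) S=43.0000: V=(p*·1.6407+(1−p*)·10.2514)/1.05=3.1396; Δ=(1.6407−10.2514)/(47.3000−36.1200)=-0.7702; B=V−Δ·S=36.2579
Self-financing check: at every node Δ·S+B equals the discounted successor values.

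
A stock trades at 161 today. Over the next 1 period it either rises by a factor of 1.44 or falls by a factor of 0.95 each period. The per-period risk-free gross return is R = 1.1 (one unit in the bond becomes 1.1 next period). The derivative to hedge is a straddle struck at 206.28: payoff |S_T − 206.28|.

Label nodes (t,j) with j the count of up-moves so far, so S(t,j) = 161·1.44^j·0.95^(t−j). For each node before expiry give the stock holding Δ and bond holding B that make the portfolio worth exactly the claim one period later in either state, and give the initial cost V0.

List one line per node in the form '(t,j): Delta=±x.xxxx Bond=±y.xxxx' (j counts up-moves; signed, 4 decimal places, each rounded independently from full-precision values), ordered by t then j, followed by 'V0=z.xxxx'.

(0,0): Delta=-0.3520 Bond=97.4271
V0=40.7536

The replicating-portfolio and risk-neutral prices coincide; use p* = (1.1−0.95)/(1.44−0.95) = 0.3061 for the latter.
Terminal payoffs: V(1,0)=53.3300, V(1,1)=25.5600
(0,0): S=161.0000. Δ = (V_up−V_dn)/(S_up−S_dn) = (25.5600−53.3300)/(231.8400−152.9500) = -0.3520. V = [p*·25.5600 + (1−p*)·53.3300]/1.1 = 40.7536. B = V − Δ·S = 97.4271.
Check: Δ(0,0)·S0 + B(0,0) = 40.7536 = V0.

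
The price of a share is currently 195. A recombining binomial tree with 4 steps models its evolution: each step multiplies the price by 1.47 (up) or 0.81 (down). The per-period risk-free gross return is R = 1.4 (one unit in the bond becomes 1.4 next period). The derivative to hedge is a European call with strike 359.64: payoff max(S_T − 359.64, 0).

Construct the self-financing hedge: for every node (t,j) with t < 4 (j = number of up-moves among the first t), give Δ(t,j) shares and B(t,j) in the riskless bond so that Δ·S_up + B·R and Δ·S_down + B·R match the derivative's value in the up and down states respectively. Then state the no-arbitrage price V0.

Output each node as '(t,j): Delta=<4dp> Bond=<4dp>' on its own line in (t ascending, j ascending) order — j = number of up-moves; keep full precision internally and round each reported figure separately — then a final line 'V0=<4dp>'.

(0,0): Delta=0.9293 Bond=-78.4197
(1,0): Delta=0.5557 Bond=-50.7858
(1,1): Delta=0.9537 Bond=-116.7878
(2,0): Delta=0.0000 Bond=0.0000
(2,1): Delta=0.5921 Bond=-79.5357
(2,2): Delta=0.9773 Bond=-173.4652
(3,0): Delta=0.0000 Bond=0.0000
(3,1): Delta=0.0000 Bond=0.0000
(3,2): Delta=0.6308 Bond=-124.5610
(3,3): Delta=1.0000 Bond=-256.8857
V0=102.7898

No-arbitrage ⇒ martingale measure with p* = (R−d)/(u−d) = 0.8939.
Terminal values V(4,·): V(4,0)=0.0000, V(4,1)=0.0000, V(4,2)=0.0000, V(4,3)=142.0918, V(4,4)=550.9103
  t=3,j=0: stock 103.6310 → up 152.3376 (V=0.0000), down 83.9411 (V=0.0000). Price 0.0000; hedge Δ=0.0000, bond B=0.0000.
  t=3,j=1: stock 188.0711 → up 276.4645 (V=0.0000), down 152.3376 (V=0.0000). Price 0.0000; hedge Δ=0.0000, bond B=0.0000.
  t=3,j=2: stock 341.3142 → up 501.7318 (V=142.0918), down 276.4645 (V=0.0000). Price 90.7296; hedge Δ=0.6308, bond B=-124.5610.
  t=3,j=3: stock 619.4220 → up 910.5503 (V=550.9103), down 501.7318 (V=142.0918). Price 362.5363; hedge Δ=1.0000, bond B=-256.8857.
  t=2,j=0: stock 127.9395 → up 188.0711 (V=0.0000), down 103.6310 (V=0.0000). Price 0.0000; hedge Δ=0.0000, bond B=0.0000.
  t=2,j=1: stock 232.1865 → up 341.3142 (V=90.7296), down 188.0711 (V=0.0000). Price 57.9334; hedge Δ=0.5921, bond B=-79.5357.
  t=2,j=2: stock 421.3755 → up 619.4220 (V=362.5363), down 341.3142 (V=90.7296). Price 238.3631; hedge Δ=0.9773, bond B=-173.4652.
  t=1,j=0: stock 157.9500 → up 232.1865 (V=57.9334), down 127.9395 (V=0.0000). Price 36.9921; hedge Δ=0.5557, bond B=-50.7858.
  t=1,j=1: stock 286.6500 → up 421.3755 (V=238.3631), down 232.1865 (V=57.9334). Price 156.5904; hedge Δ=0.9537, bond B=-116.7878.
  t=0,j=0: stock 195.0000 → up 286.6500 (V=156.5904), down 157.9500 (V=36.9921). Price 102.7898; hedge Δ=0.9293, bond B=-78.4197.
Self-financing check: at every node Δ·S+B equals the discounted successor values.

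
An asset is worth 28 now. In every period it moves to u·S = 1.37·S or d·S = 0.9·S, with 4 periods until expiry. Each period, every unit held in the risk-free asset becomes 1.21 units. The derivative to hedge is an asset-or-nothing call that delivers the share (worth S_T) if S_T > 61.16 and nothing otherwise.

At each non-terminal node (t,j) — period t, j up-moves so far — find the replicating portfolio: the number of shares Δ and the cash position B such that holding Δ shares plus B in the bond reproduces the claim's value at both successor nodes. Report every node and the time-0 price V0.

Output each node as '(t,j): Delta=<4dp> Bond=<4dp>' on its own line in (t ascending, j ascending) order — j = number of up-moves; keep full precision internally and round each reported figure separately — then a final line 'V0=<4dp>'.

(0,0): Delta=1.6514 Bond=-25.7180
(1,0): Delta=1.6256 Bond=-30.4704
(1,1): Delta=1.6601 Bond=-31.4533
(2,0): Delta=0.0000 Bond=0.0000
(2,1): Delta=2.1768 Bond=-55.8985
(2,2): Delta=1.4849 Bond=-28.8508
(3,0): Delta=0.0000 Bond=0.0000
(3,1): Delta=0.0000 Bond=0.0000
(3,2): Delta=2.9149 Bond=-102.5467
(3,3): Delta=1.0000 Bond=0.0000
V0=20.5199

No-arbitrage ⇒ martingale measure with p* = (R−d)/(u−d) = 0.6596.
At expiry t=4: V(4,0)=0.0000, V(4,1)=0.0000, V(4,2)=0.0000, V(4,3)=64.7981, V(4,4)=98.6371
(3,0): S=20.4120. Δ = (V_up−V_dn)/(S_up−S_dn) = (0.0000−0.0000)/(27.9644−18.3708) = 0.0000. V = [p*·0.0000 + (1−p*)·0.0000]/1.21 = 0.0000. B = V − Δ·S = 0.0000.
(3,1): S=31.0716. Δ = (V_up−V_dn)/(S_up−S_dn) = (0.0000−0.0000)/(42.5681−27.9644) = 0.0000. V = [p*·0.0000 + (1−p*)·0.0000]/1.21 = 0.0000. B = V − Δ·S = 0.0000.
(3,2): S=47.2979. Δ = (V_up−V_dn)/(S_up−S_dn) = (64.7981−0.0000)/(64.7981−42.5681) = 2.9149. V = [p*·64.7981 + (1−p*)·0.0000]/1.21 = 35.3216. B = V − Δ·S = -102.5467.
(3,3): S=71.9979. Δ = (V_up−V_dn)/(S_up−S_dn) = (98.6371−64.7981)/(98.6371−64.7981) = 1.0000. V = [p*·98.6371 + (1−p*)·64.7981]/1.21 = 71.9979. B = V − Δ·S = 0.0000.
(2,0): S=22.6800. Δ = (V_up−V_dn)/(S_up−S_dn) = (0.0000−0.0000)/(31.0716−20.4120) = 0.0000. V = [p*·0.0000 + (1−p*)·0.0000]/1.21 = 0.0000. B = V − Δ·S = 0.0000.
(2,1): S=34.5240. Δ = (V_up−V_dn)/(S_up−S_dn) = (35.3216−0.0000)/(47.2979−31.0716) = 2.1768. V = [p*·35.3216 + (1−p*)·0.0000]/1.21 = 19.2539. B = V − Δ·S = -55.8985.
(2,2): S=52.5532. Δ = (V_up−V_dn)/(S_up−S_dn) = (71.9979−35.3216)/(71.9979−47.2979) = 1.4849. V = [p*·71.9979 + (1−p*)·35.3216]/1.21 = 49.1838. B = V − Δ·S = -28.8508.
(1,0): S=25.2000. Δ = (V_up−V_dn)/(S_up−S_dn) = (19.2539−0.0000)/(34.5240−22.6800) = 1.6256. V = [p*·19.2539 + (1−p*)·0.0000]/1.21 = 10.4954. B = V − Δ·S = -30.4704.
(1,1): S=38.3600. Δ = (V_up−V_dn)/(S_up−S_dn) = (49.1838−19.2539)/(52.5532−34.5240) = 1.6601. V = [p*·49.1838 + (1−p*)·19.2539]/1.21 = 32.2272. B = V − Δ·S = -31.4533.
(0,0): S=28.0000. Δ = (V_up−V_dn)/(S_up−S_dn) = (32.2272−10.4954)/(38.3600−25.2000) = 1.6514. V = [p*·32.2272 + (1−p*)·10.4954]/1.21 = 20.5199. B = V − Δ·S = -25.7180.
Self-financing check: at every node Δ·S+B equals the discounted successor values.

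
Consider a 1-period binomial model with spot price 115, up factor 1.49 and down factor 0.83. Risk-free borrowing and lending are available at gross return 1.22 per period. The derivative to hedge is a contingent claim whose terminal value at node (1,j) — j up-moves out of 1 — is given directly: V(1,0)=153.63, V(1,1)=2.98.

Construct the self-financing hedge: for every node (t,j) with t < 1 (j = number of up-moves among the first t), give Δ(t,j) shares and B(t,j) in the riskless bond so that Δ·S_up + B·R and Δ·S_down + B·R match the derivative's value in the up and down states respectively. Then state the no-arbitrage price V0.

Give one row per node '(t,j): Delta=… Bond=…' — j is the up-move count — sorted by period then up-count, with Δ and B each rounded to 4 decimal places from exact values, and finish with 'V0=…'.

(0,0): Delta=-1.9848 Bond=281.2162
V0=52.9586

Since d<R<u, set p* = (R−d)/(u−d) = 0.5909; price each node as the discounted p*-expectation of its children.
Payoff layer (t=1): V(1,0)=153.6300, V(1,1)=2.9800
Node (0,0) S=115.0000: V=(p*·2.9800+(1−p*)·153.6300)/1.22=52.9586; Δ=(2.9800−153.6300)/(171.3500−95.4500)=-1.9848; B=V−Δ·S=281.2162
Self-financing check: at every node Δ·S+B equals the discounted successor values.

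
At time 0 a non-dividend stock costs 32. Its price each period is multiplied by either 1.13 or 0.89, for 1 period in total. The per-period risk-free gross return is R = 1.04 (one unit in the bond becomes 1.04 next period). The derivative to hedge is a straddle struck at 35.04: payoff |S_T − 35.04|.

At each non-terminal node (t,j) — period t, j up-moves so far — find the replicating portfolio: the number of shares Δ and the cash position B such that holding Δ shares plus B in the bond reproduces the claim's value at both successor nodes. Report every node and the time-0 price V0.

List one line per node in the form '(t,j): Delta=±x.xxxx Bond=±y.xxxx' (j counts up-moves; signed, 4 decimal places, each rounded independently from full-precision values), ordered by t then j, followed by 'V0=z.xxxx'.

Since d<R<u, set p* = (R−d)/(u−d) = 0.6250; price each node as the discounted p*-expectation of its children.
Terminal payoffs: V(1,0)=6.5600, V(1,1)=1.1200
  t=0,j=0: stock 32.0000 → up 36.1600 (V=1.1200), down 28.4800 (V=6.5600). Price 3.0385; hedge Δ=-0.7083, bond B=25.7051.
Self-financing check: at every node Δ·S+B equals the discounted successor values.

(0,0): Delta=-0.7083 Bond=25.7051
V0=3.0385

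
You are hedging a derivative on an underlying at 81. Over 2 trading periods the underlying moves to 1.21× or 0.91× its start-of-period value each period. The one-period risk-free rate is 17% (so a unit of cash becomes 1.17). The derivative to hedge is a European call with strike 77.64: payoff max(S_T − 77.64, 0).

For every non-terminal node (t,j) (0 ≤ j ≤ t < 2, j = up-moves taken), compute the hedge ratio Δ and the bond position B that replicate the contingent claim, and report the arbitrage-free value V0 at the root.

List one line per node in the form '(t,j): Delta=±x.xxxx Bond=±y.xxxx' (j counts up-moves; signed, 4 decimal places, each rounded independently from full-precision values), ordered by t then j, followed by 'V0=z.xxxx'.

The replicating-portfolio and risk-neutral prices coincide; use p* = (1.17−0.91)/(1.21−0.91) = 0.8667 for the latter.
Payoff layer (t=2): V(2,0)=0.0000, V(2,1)=11.5491, V(2,2)=40.9521
Node (1,0) S=73.7100: V=(p*·11.5491+(1−p*)·0.0000)/1.17=8.5549; Δ=(11.5491−0.0000)/(89.1891−67.0761)=0.5223; B=V−Δ·S=-29.9421
Node (1,1) S=98.0100: V=(p*·40.9521+(1−p*)·11.5491)/1.17=31.6510; Δ=(40.9521−11.5491)/(118.5921−89.1891)=1.0000; B=V−Δ·S=-66.3590
Node (0,0) S=81.0000: V=(p*·31.6510+(1−p*)·8.5549)/1.17=24.4201; Δ=(31.6510−8.5549)/(98.0100−73.7100)=0.9505; B=V−Δ·S=-52.5670
Root portfolio cost Δ·81+B reproduces V0=24.4201.

(0,0): Delta=0.9505 Bond=-52.5670
(1,0): Delta=0.5223 Bond=-29.9421
(1,1): Delta=1.0000 Bond=-66.3590
V0=24.4201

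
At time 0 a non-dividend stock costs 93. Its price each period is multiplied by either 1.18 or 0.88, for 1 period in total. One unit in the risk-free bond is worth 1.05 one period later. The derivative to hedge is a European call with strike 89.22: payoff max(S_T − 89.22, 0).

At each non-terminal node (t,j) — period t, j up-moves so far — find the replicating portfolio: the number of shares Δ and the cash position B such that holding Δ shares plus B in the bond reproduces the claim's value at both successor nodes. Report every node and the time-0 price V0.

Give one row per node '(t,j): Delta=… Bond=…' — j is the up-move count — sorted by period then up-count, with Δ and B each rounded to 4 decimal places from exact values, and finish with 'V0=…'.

The replicating-portfolio and risk-neutral prices coincide; use p* = (1.05−0.88)/(1.18−0.88) = 0.5667 for the latter.
Terminal values V(1,·): V(1,0)=0.0000, V(1,1)=20.5200
(0,0): S=93.0000. Δ = (V_up−V_dn)/(S_up−S_dn) = (20.5200−0.0000)/(109.7400−81.8400) = 0.7355. V = [p*·20.5200 + (1−p*)·0.0000]/1.05 = 11.0743. B = V − Δ·S = -57.3257.
The time-0 hedge costs 11.0743, which is the no-arbitrage price.

(0,0): Delta=0.7355 Bond=-57.3257
V0=11.0743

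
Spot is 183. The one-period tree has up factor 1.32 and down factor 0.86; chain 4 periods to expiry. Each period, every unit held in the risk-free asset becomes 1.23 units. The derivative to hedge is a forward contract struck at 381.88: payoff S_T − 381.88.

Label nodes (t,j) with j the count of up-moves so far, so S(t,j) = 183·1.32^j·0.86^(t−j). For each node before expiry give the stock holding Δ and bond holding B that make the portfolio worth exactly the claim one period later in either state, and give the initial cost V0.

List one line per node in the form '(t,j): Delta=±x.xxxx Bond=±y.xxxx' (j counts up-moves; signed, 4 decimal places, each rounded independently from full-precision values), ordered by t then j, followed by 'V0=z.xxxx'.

(0,0): Delta=1.0000 Bond=-166.8424
(1,0): Delta=1.0000 Bond=-205.2162
(1,1): Delta=1.0000 Bond=-205.2162
(2,0): Delta=1.0000 Bond=-252.4159
(2,1): Delta=1.0000 Bond=-252.4159
(2,2): Delta=1.0000 Bond=-252.4159
(3,0): Delta=1.0000 Bond=-310.4715
(3,1): Delta=1.0000 Bond=-310.4715
(3,2): Delta=1.0000 Bond=-310.4715
(3,3): Delta=1.0000 Bond=-310.4715
V0=16.1576

No-arbitrage ⇒ martingale measure with p* = (R−d)/(u−d) = 0.8043.
At expiry t=4: V(4,0)=-281.7775, V(4,1)=-228.2343, V(4,2)=-146.0517, V(4,3)=-19.9110, V(4,4)=173.7003
  t=3,j=0: stock 116.3982 → up 153.6457 (V=-228.2343), down 100.1025 (V=-281.7775). Price -194.0733; hedge Δ=1.0000, bond B=-310.4715.
  t=3,j=1: stock 178.6578 → up 235.8283 (V=-146.0517), down 153.6457 (V=-228.2343). Price -131.8138; hedge Δ=1.0000, bond B=-310.4715.
  t=3,j=2: stock 274.2189 → up 361.9690 (V=-19.9110), down 235.8283 (V=-146.0517). Price -36.2526; hedge Δ=1.0000, bond B=-310.4715.
  t=3,j=3: stock 420.8941 → up 555.5803 (V=173.7003), down 361.9690 (V=-19.9110). Price 110.4226; hedge Δ=1.0000, bond B=-310.4715.
  t=2,j=0: stock 135.3468 → up 178.6578 (V=-131.8138), down 116.3982 (V=-194.0733). Price -117.0691; hedge Δ=1.0000, bond B=-252.4159.
  t=2,j=1: stock 207.7416 → up 274.2189 (V=-36.2526), down 178.6578 (V=-131.8138). Price -44.6743; hedge Δ=1.0000, bond B=-252.4159.
  t=2,j=2: stock 318.8592 → up 420.8941 (V=110.4226), down 274.2189 (V=-36.2526). Price 66.4433; hedge Δ=1.0000, bond B=-252.4159.
  t=1,j=0: stock 157.3800 → up 207.7416 (V=-44.6743), down 135.3468 (V=-117.0691). Price -47.8362; hedge Δ=1.0000, bond B=-205.2162.
  t=1,j=1: stock 241.5600 → up 318.8592 (V=66.4433), down 207.7416 (V=-44.6743). Price 36.3438; hedge Δ=1.0000, bond B=-205.2162.
  t=0,j=0: stock 183.0000 → up 241.5600 (V=36.3438), down 157.3800 (V=-47.8362). Price 16.1576; hedge Δ=1.0000, bond B=-166.8424.
Root portfolio cost Δ·183+B reproduces V0=16.1576.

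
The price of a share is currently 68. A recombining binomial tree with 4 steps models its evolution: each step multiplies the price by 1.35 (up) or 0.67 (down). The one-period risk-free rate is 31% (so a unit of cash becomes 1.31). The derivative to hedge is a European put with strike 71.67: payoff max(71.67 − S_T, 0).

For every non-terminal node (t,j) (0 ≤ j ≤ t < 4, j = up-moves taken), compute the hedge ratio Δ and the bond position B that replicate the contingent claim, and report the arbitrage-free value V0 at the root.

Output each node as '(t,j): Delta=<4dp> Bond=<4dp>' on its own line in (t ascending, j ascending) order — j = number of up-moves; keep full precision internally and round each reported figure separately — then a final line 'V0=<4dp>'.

(0,0): Delta=-0.0268 Bond=1.9328
(1,0): Delta=-0.3265 Bond=16.1861
(1,1): Delta=-0.0175 Bond=1.6785
(2,0): Delta=-1.0000 Bond=41.7633
(2,1): Delta=-0.3056 Bond=19.9189
(2,2): Delta=-0.0085 Bond=1.0914
(3,0): Delta=-1.0000 Bond=54.7099
(3,1): Delta=-1.0000 Bond=54.7099
(3,2): Delta=-0.2840 Bond=24.3052
(3,3): Delta=0.0000 Bond=0.0000
V0=0.1119

No-arbitrage ⇒ martingale measure with p* = (R−d)/(u−d) = 0.9412.
Terminal values V(4,·): V(4,0)=57.9672, V(4,1)=44.0600, V(4,2)=16.0378, V(4,3)=0.0000, V(4,4)=0.0000
Node (3,0) S=20.4519: V=(p*·44.0600+(1−p*)·57.9672)/1.31=34.2580; Δ=(44.0600−57.9672)/(27.6100−13.7028)=-1.0000; B=V−Δ·S=54.7099
Node (3,1) S=41.2090: V=(p*·16.0378+(1−p*)·44.0600)/1.31=13.5009; Δ=(16.0378−44.0600)/(55.6322−27.6100)=-1.0000; B=V−Δ·S=54.7099
Node (3,2) S=83.0331: V=(p*·0.0000+(1−p*)·16.0378)/1.31=0.7202; Δ=(0.0000−16.0378)/(112.0947−55.6322)=-0.2840; B=V−Δ·S=24.3052
Node (3,3) S=167.3055: V=(p*·0.0000+(1−p*)·0.0000)/1.31=0.0000; Δ=(0.0000−0.0000)/(225.8624−112.0947)=0.0000; B=V−Δ·S=0.0000
Node (2,0) S=30.5252: V=(p*·13.5009+(1−p*)·34.2580)/1.31=11.2381; Δ=(13.5009−34.2580)/(41.2090−20.4519)=-1.0000; B=V−Δ·S=41.7633
Node (2,1) S=61.5060: V=(p*·0.7202+(1−p*)·13.5009)/1.31=1.1236; Δ=(0.7202−13.5009)/(83.0331−41.2090)=-0.3056; B=V−Δ·S=19.9189
Node (2,2) S=123.9300: V=(p*·0.0000+(1−p*)·0.7202)/1.31=0.0323; Δ=(0.0000−0.7202)/(167.3055−83.0331)=-0.0085; B=V−Δ·S=1.0914
Node (1,0) S=45.5600: V=(p*·1.1236+(1−p*)·11.2381)/1.31=1.3119; Δ=(1.1236−11.2381)/(61.5060−30.5252)=-0.3265; B=V−Δ·S=16.1861
Node (1,1) S=91.8000: V=(p*·0.0323+(1−p*)·1.1236)/1.31=0.0737; Δ=(0.0323−1.1236)/(123.9300−61.5060)=-0.0175; B=V−Δ·S=1.6785
Node (0,0) S=68.0000: V=(p*·0.0737+(1−p*)·1.3119)/1.31=0.1119; Δ=(0.0737−1.3119)/(91.8000−45.5600)=-0.0268; B=V−Δ·S=1.9328
Check: Δ(0,0)·S0 + B(0,0) = 0.1119 = V0.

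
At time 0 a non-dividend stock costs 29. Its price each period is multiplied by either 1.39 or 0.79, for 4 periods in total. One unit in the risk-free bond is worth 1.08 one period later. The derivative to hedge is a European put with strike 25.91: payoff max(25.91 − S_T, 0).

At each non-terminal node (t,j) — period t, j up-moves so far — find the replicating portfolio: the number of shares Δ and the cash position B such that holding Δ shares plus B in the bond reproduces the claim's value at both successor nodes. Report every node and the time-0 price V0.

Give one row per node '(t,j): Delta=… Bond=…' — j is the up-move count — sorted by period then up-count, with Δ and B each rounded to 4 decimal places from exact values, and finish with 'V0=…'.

(0,0): Delta=-0.1606 Bond=6.6048
(1,0): Delta=-0.3308 Bond=11.0343
(1,1): Delta=-0.0571 Bond=2.9630
(2,0): Delta=-0.6267 Bond=17.2711
(2,1): Delta=-0.1511 Bond=6.1937
(2,2): Delta=0.0000 Bond=0.0000
(3,0): Delta=-1.0000 Bond=23.9907
(3,1): Delta=-0.3999 Bond=12.9467
(3,2): Delta=0.0000 Bond=0.0000
(3,3): Delta=0.0000 Bond=0.0000
V0=1.9484

The replicating-portfolio and risk-neutral prices coincide; use p* = (1.08−0.79)/(1.39−0.79) = 0.4833 for the latter.
Terminal payoffs: V(4,0)=14.6145, V(4,1)=6.0356, V(4,2)=0.0000, V(4,3)=0.0000, V(4,4)=0.0000
(3,0): S=14.2981. Δ = (V_up−V_dn)/(S_up−S_dn) = (6.0356−14.6145)/(19.8744−11.2955) = -1.0000. V = [p*·6.0356 + (1−p*)·14.6145]/1.08 = 9.6926. B = V − Δ·S = 23.9907.
(3,1): S=25.1575. Δ = (V_up−V_dn)/(S_up−S_dn) = (0.0000−6.0356)/(34.9689−19.8744) = -0.3999. V = [p*·0.0000 + (1−p*)·6.0356]/1.08 = 2.8874. B = V − Δ·S = 12.9467.
(3,2): S=44.2644. Δ = (V_up−V_dn)/(S_up−S_dn) = (0.0000−0.0000)/(61.5275−34.9689) = 0.0000. V = [p*·0.0000 + (1−p*)·0.0000]/1.08 = 0.0000. B = V − Δ·S = 0.0000.
(3,3): S=77.8830. Δ = (V_up−V_dn)/(S_up−S_dn) = (0.0000−0.0000)/(108.2573−61.5275) = 0.0000. V = [p*·0.0000 + (1−p*)·0.0000]/1.08 = 0.0000. B = V − Δ·S = 0.0000.
(2,0): S=18.0989. Δ = (V_up−V_dn)/(S_up−S_dn) = (2.8874−9.6926)/(25.1575−14.2981) = -0.6267. V = [p*·2.8874 + (1−p*)·9.6926]/1.08 = 5.9291. B = V − Δ·S = 17.2711.
(2,1): S=31.8449. Δ = (V_up−V_dn)/(S_up−S_dn) = (0.0000−2.8874)/(44.2644−25.1575) = -0.1511. V = [p*·0.0000 + (1−p*)·2.8874]/1.08 = 1.3813. B = V − Δ·S = 6.1937.
(2,2): S=56.0309. Δ = (V_up−V_dn)/(S_up−S_dn) = (0.0000−0.0000)/(77.8830−44.2644) = 0.0000. V = [p*·0.0000 + (1−p*)·0.0000]/1.08 = 0.0000. B = V − Δ·S = 0.0000.
(1,0): S=22.9100. Δ = (V_up−V_dn)/(S_up−S_dn) = (1.3813−5.9291)/(31.8449−18.0989) = -0.3308. V = [p*·1.3813 + (1−p*)·5.9291]/1.08 = 3.4546. B = V − Δ·S = 11.0343.
(1,1): S=40.3100. Δ = (V_up−V_dn)/(S_up−S_dn) = (0.0000−1.3813)/(56.0309−31.8449) = -0.0571. V = [p*·0.0000 + (1−p*)·1.3813]/1.08 = 0.6608. B = V − Δ·S = 2.9630.
(0,0): S=29.0000. Δ = (V_up−V_dn)/(S_up−S_dn) = (0.6608−3.4546)/(40.3100−22.9100) = -0.1606. V = [p*·0.6608 + (1−p*)·3.4546]/1.08 = 1.9484. B = V − Δ·S = 6.6048.
Self-financing check: at every node Δ·S+B equals the discounted successor values.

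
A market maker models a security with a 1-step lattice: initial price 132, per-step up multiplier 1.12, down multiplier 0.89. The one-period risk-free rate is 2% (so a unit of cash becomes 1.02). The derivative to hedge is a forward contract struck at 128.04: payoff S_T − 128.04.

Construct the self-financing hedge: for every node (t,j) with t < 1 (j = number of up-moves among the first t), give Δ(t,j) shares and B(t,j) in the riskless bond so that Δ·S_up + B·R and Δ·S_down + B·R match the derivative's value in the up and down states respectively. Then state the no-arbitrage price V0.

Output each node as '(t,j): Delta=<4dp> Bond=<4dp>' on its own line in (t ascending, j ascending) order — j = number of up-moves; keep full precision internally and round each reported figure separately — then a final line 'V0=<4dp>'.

(0,0): Delta=1.0000 Bond=-125.5294
V0=6.4706

Under the risk-neutral measure, an up-move has probability p* = (R−d)/(u−d) = 0.5652 and values discount at R = 1.02.
At expiry t=1: V(1,0)=-10.5600, V(1,1)=19.8000
Node (0,0) S=132.0000: V=(p*·19.8000+(1−p*)·-10.5600)/1.02=6.4706; Δ=(19.8000−-10.5600)/(147.8400−117.4800)=1.0000; B=V−Δ·S=-125.5294
The time-0 hedge costs 6.4706, which is the no-arbitrage price.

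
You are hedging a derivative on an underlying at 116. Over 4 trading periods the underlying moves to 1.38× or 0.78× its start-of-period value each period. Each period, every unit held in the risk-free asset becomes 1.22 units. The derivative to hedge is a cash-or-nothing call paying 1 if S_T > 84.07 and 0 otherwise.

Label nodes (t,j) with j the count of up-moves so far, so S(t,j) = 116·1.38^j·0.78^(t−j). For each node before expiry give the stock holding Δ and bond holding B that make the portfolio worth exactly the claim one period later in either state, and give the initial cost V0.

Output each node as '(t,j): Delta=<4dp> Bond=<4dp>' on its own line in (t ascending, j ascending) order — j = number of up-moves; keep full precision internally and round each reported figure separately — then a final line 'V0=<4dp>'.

(0,0): Delta=0.0012 Bond=0.2804
(1,0): Delta=0.0048 Bond=0.0162
(1,1): Delta=0.0005 Bond=0.4606
(2,0): Delta=0.0142 Bond=-0.6405
(2,1): Delta=0.0029 Bond=0.2598
(2,2): Delta=0.0000 Bond=0.6719
(3,0): Delta=0.0000 Bond=0.0000
(3,1): Delta=0.0171 Bond=-1.0656
(3,2): Delta=0.0000 Bond=0.8197
(3,3): Delta=0.0000 Bond=0.8197
V0=0.4240

The replicating-portfolio and risk-neutral prices coincide; use p* = (1.22−0.78)/(1.38−0.78) = 0.7333 for the latter.
Terminal payoffs: V(4,0)=0.0000, V(4,1)=0.0000, V(4,2)=1.0000, V(4,3)=1.0000, V(4,4)=1.0000
Node (3,0) S=55.0480: V=(p*·0.0000+(1−p*)·0.0000)/1.22=0.0000; Δ=(0.0000−0.0000)/(75.9663−42.9375)=0.0000; B=V−Δ·S=0.0000
Node (3,1) S=97.3927: V=(p*·1.0000+(1−p*)·0.0000)/1.22=0.6011; Δ=(1.0000−0.0000)/(134.4019−75.9663)=0.0171; B=V−Δ·S=-1.0656
Node (3,2) S=172.3101: V=(p*·1.0000+(1−p*)·1.0000)/1.22=0.8197; Δ=(1.0000−1.0000)/(237.7880−134.4019)=0.0000; B=V−Δ·S=0.8197
Node (3,3) S=304.8564: V=(p*·1.0000+(1−p*)·1.0000)/1.22=0.8197; Δ=(1.0000−1.0000)/(420.7018−237.7880)=0.0000; B=V−Δ·S=0.8197
Node (2,0) S=70.5744: V=(p*·0.6011+(1−p*)·0.0000)/1.22=0.3613; Δ=(0.6011−0.0000)/(97.3927−55.0480)=0.0142; B=V−Δ·S=-0.6405
Node (2,1) S=124.8624: V=(p*·0.8197+(1−p*)·0.6011)/1.22=0.6241; Δ=(0.8197−0.6011)/(172.3101−97.3927)=0.0029; B=V−Δ·S=0.2598
Node (2,2) S=220.9104: V=(p*·0.8197+(1−p*)·0.8197)/1.22=0.6719; Δ=(0.8197−0.8197)/(304.8564−172.3101)=0.0000; B=V−Δ·S=0.6719
Node (1,0) S=90.4800: V=(p*·0.6241+(1−p*)·0.3613)/1.22=0.4541; Δ=(0.6241−0.3613)/(124.8624−70.5744)=0.0048; B=V−Δ·S=0.0162
Node (1,1) S=160.0800: V=(p*·0.6719+(1−p*)·0.6241)/1.22=0.5403; Δ=(0.6719−0.6241)/(220.9104−124.8624)=0.0005; B=V−Δ·S=0.4606
Node (0,0) S=116.0000: V=(p*·0.5403+(1−p*)·0.4541)/1.22=0.4240; Δ=(0.5403−0.4541)/(160.0800−90.4800)=0.0012; B=V−Δ·S=0.2804
Self-financing check: at every node Δ·S+B equals the discounted successor values.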